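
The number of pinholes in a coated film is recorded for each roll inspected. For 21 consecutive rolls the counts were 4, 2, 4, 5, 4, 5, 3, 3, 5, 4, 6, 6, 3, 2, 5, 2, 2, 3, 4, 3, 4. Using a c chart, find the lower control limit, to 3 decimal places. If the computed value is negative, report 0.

0.000

c̄ = (4 + 2 + 4 + 5 + 4 + 5 + 3 + 3 + 5 + 4 + 6 + 6 + 3 + 2 + 5 + 2 + 2 + 3 + 4 + 3 + 4) / 21 = 79 / 21 = 3.7619
LCL = c̄ − 3√c̄ = 3.7619 − 3 × 1.9396 = -2.0568 → 0 (cannot be negative)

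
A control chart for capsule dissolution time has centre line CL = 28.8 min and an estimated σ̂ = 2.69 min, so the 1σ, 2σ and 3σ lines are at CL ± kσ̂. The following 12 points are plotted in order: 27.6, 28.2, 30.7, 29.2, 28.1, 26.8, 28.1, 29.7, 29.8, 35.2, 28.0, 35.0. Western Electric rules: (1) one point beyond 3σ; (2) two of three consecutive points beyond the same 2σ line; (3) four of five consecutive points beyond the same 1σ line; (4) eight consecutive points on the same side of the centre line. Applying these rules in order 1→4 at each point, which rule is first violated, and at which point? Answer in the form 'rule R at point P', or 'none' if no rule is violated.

Zone of each point (C = within 1σ̂, B = 1σ̂–2σ̂, A = 2σ̂–3σ̂, * = beyond 3σ̂; sign = side of CL): 1:-C, 2:-C, 3:+C, 4:+C, 5:-C, 6:-C, 7:-C, 8:+C, 9:+C, 10:+A, 11:-C, 12:+A
Rule 2 (two of three consecutive points beyond the same 2σ limit) is satisfied at point 12.

rule 2 at point 12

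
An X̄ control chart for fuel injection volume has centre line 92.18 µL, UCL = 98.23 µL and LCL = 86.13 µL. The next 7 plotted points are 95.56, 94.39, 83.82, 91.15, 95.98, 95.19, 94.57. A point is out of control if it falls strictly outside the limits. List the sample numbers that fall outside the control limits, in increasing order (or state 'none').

3

Compare each point to [86.13, 98.23]: sample 3 = 83.82 < LCL.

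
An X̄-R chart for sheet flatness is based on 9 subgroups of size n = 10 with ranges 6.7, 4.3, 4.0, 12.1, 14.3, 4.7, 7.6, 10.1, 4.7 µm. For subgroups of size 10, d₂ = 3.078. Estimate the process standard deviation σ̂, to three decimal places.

R̄ = (6.7 + 4.3 + 4.0 + 12.1 + 14.3 + 4.7 + 7.6 + 10.1 + 4.7) / 9 = 7.6111
σ̂ = R̄ / d₂ = 7.6111 / 3.078 = 2.4727

2.473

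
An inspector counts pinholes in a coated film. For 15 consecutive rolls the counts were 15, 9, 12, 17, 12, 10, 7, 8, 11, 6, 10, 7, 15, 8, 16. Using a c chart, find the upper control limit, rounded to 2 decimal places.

20.76

c̄ = (15 + 9 + 12 + 17 + 12 + 10 + 7 + 8 + 11 + 6 + 10 + 7 + 15 + 8 + 16) / 15 = 163 / 15 = 10.8667
UCL = c̄ + 3√c̄ = 10.8667 + 3 × √10.8667 = 10.8667 + 3 × 3.2965 = 20.7561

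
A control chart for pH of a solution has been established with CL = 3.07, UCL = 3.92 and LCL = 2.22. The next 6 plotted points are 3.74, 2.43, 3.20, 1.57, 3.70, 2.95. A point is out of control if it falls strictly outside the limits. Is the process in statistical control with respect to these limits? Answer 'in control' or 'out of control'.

out of control

Compare each point to [2.22, 3.92]: sample 4 = 1.57 < LCL.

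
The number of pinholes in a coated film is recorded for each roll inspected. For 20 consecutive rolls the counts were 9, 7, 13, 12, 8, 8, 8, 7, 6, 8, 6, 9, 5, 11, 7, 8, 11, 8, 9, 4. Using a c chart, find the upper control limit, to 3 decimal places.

c̄ = (9 + 7 + 13 + 12 + 8 + 8 + 8 + 7 + 6 + 8 + 6 + 9 + 5 + 11 + 7 + 8 + 11 + 8 + 9 + 4) / 20 = 164 / 20 = 8.2000
UCL = c̄ + 3√c̄ = 8.2000 + 3 × √8.2000 = 8.2000 + 3 × 2.8636 = 16.7907

16.791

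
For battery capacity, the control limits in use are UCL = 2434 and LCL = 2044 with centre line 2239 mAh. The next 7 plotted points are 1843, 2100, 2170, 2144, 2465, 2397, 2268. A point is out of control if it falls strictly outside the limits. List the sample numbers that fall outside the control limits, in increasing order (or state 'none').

1, 5

Compare each point to [2044, 2434]: sample 1 = 1843 < LCL; sample 5 = 2465 > UCL.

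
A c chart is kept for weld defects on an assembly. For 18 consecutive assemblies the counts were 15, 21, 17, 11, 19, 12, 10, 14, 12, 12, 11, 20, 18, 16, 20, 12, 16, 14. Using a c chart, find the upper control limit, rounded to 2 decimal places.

c̄ = (15 + 21 + 17 + 11 + 19 + 12 + 10 + 14 + 12 + 12 + 11 + 20 + 18 + 16 + 20 + 12 + 16 + 14) / 18 = 270 / 18 = 15.0000
UCL = c̄ + 3√c̄ = 15.0000 + 3 × √15.0000 = 15.0000 + 3 × 3.8730 = 26.6190

26.62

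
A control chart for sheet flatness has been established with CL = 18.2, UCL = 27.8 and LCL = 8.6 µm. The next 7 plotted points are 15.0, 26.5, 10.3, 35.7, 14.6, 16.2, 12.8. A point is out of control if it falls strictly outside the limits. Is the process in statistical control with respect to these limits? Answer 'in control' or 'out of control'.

out of control

Compare each point to [8.6, 27.8]: sample 4 = 35.7 > UCL.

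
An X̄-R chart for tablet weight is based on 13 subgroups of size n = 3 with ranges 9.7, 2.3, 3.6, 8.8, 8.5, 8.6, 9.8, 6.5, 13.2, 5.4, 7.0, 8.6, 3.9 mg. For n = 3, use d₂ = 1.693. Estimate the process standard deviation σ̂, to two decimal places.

4.36

R̄ = (9.7 + 2.3 + 3.6 + 8.8 + 8.5 + 8.6 + 9.8 + 6.5 + 13.2 + 5.4 + 7.0 + 8.6 + 3.9) / 13 = 7.3769
σ̂ = R̄ / d₂ = 7.3769 / 1.693 = 4.3573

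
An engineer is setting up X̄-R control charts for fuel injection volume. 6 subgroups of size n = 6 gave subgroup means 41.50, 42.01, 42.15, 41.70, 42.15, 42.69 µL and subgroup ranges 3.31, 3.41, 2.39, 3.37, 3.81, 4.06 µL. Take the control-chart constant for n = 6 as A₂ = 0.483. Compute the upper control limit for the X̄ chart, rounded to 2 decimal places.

43.67

X̄̄ = (41.50 + 42.01 + 42.15 + 41.70 + 42.15 + 42.69) / 6 = 252.2000 / 6 = 42.0333
R̄ = (3.31 + 3.41 + 2.39 + 3.37 + 3.81 + 4.06) / 6 = 20.3500 / 6 = 3.3917
UCL = X̄̄ + A₂·R̄ = 42.0333 + 0.483 × 3.3917 = 43.6715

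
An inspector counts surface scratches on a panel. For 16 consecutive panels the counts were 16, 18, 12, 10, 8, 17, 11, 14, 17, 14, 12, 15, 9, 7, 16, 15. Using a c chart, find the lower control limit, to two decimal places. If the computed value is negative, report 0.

c̄ = (16 + 18 + 12 + 10 + 8 + 17 + 11 + 14 + 17 + 14 + 12 + 15 + 9 + 7 + 16 + 15) / 16 = 211 / 16 = 13.1875
LCL = c̄ − 3√c̄ = 13.1875 − 3 × 3.6315 = 2.2931

2.29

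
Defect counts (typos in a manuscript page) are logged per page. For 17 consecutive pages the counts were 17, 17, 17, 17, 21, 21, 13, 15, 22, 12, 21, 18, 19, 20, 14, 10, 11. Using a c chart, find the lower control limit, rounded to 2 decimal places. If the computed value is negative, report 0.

4.48

c̄ = (17 + 17 + 17 + 17 + 21 + 21 + 13 + 15 + 22 + 12 + 21 + 18 + 19 + 20 + 14 + 10 + 11) / 17 = 285 / 17 = 16.7647
LCL = c̄ − 3√c̄ = 16.7647 − 3 × 4.0945 = 4.4813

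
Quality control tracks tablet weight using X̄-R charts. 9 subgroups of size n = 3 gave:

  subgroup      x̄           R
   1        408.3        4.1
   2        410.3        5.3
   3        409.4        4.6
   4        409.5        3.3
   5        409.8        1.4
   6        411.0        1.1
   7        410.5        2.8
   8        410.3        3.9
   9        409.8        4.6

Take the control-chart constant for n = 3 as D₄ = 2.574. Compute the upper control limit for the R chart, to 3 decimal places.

8.895

R̄ = (4.1 + 5.3 + 4.6 + 3.3 + 1.4 + 1.1 + 2.8 + 3.9 + 4.6) / 9 = 31.1000 / 9 = 3.4556
UCL_R = D₄·R̄ = 2.574 × 3.4556 = 8.8946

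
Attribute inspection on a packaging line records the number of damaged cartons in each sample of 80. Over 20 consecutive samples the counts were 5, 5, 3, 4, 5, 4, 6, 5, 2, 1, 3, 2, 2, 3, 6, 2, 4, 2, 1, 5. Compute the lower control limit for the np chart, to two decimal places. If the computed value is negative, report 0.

0.00

p̄ = Σdᵢ / (k·n) = 70 / (20 × 80) = 0.04375
LCL = np̄ − 3·√(np̄(1−p̄)) = 3.5000 − 3 × 1.8294 = -1.9883 → 0 (negative, so LCL = 0)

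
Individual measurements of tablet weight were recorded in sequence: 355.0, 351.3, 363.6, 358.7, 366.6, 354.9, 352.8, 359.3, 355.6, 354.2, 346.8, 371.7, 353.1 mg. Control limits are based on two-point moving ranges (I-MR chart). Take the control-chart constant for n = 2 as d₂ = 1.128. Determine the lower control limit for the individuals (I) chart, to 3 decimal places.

X̄ = (355.0 + 351.3 + 363.6 + 358.7 + 366.6 + 354.9 + 352.8 + 359.3 + 355.6 + 354.2 + 346.8 + 371.7 + 353.1) / 13 = 357.2000
Moving ranges: 3.7, 12.3, 4.9, 7.9, 11.7, 2.1, 6.5, 3.7, 1.4, 7.4, 24.9, 18.6; M̄R̄ = 105.1000 / 12 = 8.7583
LCL = X̄ − 3·M̄R̄/d₂ = 357.2000 − 3 × 8.7583 / 1.128 = 333.9066

333.907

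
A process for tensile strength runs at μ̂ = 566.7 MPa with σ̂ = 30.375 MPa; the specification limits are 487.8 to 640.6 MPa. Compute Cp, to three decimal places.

Cp = (USL − LSL) / (6σ̂) = (640.6 − 487.8) / (6 × 30.375) = 152.8000 / 182.2500 = 0.8384

0.838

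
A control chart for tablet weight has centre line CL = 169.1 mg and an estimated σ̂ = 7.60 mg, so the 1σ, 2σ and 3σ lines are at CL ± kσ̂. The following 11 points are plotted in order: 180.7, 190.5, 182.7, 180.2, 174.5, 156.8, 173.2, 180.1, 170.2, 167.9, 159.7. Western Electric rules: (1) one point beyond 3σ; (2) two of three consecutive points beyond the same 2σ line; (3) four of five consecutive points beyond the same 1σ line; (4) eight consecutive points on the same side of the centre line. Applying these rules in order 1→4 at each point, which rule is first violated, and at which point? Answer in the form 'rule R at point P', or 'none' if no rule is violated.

rule 3 at point 4

Zone of each point (C = within 1σ̂, B = 1σ̂–2σ̂, A = 2σ̂–3σ̂, * = beyond 3σ̂; sign = side of CL): 1:+B, 2:+A, 3:+B, 4:+B, 5:+C, 6:-B, 7:+C, 8:+B, 9:+C, 10:-C, 11:-B
Rule 3 (four of five consecutive points beyond the same 1σ limit) is satisfied at point 4.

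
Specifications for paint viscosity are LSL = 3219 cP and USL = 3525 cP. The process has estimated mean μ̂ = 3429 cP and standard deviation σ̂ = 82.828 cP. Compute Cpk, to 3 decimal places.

Cpu = (USL − μ̂) / (3σ̂) = (3525 − 3429) / (3 × 82.828) = 0.3863; Cpl = (μ̂ − LSL) / (3σ̂) = (3429 − 3219) / (3 × 82.828) = 0.8451; Cpk = min(Cpu, Cpl) = 0.3863

0.386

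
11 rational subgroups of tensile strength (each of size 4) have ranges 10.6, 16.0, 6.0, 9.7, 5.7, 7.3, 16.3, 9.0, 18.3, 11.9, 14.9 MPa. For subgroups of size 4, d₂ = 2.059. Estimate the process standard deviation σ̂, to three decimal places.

5.550

R̄ = (10.6 + 16.0 + 6.0 + 9.7 + 5.7 + 7.3 + 16.3 + 9.0 + 18.3 + 11.9 + 14.9) / 11 = 11.4273
σ̂ = R̄ / d₂ = 11.4273 / 2.059 = 5.5499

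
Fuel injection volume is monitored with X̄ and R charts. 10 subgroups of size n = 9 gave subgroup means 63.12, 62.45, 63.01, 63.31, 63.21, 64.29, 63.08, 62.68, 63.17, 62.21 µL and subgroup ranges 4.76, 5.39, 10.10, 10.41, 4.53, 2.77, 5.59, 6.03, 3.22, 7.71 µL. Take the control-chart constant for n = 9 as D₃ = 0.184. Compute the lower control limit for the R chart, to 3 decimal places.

1.113

R̄ = (4.76 + 5.39 + 10.10 + 10.41 + 4.53 + 2.77 + 5.59 + 6.03 + 3.22 + 7.71) / 10 = 60.5100 / 10 = 6.0510
LCL_R = D₃·R̄ = 0.184 × 6.0510 = 1.1134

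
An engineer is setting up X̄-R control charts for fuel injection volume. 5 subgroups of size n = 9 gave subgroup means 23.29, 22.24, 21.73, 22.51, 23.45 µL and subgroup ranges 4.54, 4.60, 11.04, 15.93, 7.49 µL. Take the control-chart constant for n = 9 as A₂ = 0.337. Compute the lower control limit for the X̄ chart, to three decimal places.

19.705

X̄̄ = (23.29 + 22.24 + 21.73 + 22.51 + 23.45) / 5 = 113.2200 / 5 = 22.6440
R̄ = (4.54 + 4.60 + 11.04 + 15.93 + 7.49) / 5 = 43.6000 / 5 = 8.7200
LCL = X̄̄ − A₂·R̄ = 22.6440 − 0.337 × 8.7200 = 19.7054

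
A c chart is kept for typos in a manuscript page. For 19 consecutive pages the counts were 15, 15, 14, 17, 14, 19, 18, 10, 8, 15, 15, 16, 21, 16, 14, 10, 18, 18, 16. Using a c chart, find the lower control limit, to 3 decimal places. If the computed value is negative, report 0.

3.510

c̄ = (15 + 15 + 14 + 17 + 14 + 19 + 18 + 10 + 8 + 15 + 15 + 16 + 21 + 16 + 14 + 10 + 18 + 18 + 16) / 19 = 289 / 19 = 15.2105
LCL = c̄ − 3√c̄ = 15.2105 − 3 × 3.9001 = 3.5103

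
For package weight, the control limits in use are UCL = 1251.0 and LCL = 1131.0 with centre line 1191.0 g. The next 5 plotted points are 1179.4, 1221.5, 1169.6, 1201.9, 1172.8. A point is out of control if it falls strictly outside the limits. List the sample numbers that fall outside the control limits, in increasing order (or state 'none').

All 5 points lie within [1131.0, 1251.0].

none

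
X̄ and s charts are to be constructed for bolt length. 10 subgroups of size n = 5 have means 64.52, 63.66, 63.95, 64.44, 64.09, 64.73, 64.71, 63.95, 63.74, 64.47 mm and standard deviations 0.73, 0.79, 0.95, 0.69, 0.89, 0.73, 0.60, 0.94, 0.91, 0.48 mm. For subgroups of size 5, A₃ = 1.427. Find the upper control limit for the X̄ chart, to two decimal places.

65.33

X̄̄ = (64.52 + 63.66 + 63.95 + 64.44 + 64.09 + 64.73 + 64.71 + 63.95 + 63.74 + 64.47) / 10 = 64.2260
s̄ = (0.73 + 0.79 + 0.95 + 0.69 + 0.89 + 0.73 + 0.60 + 0.94 + 0.91 + 0.48) / 10 = 0.7710
UCL = X̄̄ + A₃·s̄ = 64.2260 + 1.427 × 0.7710 = 65.3262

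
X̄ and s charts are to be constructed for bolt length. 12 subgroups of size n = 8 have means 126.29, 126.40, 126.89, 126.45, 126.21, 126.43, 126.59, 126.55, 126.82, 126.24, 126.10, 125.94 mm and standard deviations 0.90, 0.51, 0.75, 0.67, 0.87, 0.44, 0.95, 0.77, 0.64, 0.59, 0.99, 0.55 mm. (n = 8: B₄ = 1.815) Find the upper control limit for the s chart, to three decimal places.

s̄ = (0.90 + 0.51 + 0.75 + 0.67 + 0.87 + 0.44 + 0.95 + 0.77 + 0.64 + 0.59 + 0.99 + 0.55) / 12 = 0.7192
UCL_s = B₄·s̄ = 1.815 × 0.7192 = 1.3053

1.305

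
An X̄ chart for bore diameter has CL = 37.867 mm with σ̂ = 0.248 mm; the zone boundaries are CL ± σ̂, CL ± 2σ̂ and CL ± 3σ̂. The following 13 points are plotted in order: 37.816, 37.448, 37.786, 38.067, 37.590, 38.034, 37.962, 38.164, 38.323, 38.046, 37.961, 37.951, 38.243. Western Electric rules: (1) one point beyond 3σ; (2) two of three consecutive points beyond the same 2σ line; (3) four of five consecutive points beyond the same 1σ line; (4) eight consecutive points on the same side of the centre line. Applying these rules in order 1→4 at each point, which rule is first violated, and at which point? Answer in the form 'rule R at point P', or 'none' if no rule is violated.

Zone of each point (C = within 1σ̂, B = 1σ̂–2σ̂, A = 2σ̂–3σ̂, * = beyond 3σ̂; sign = side of CL): 1:-C, 2:-B, 3:-C, 4:+C, 5:-B, 6:+C, 7:+C, 8:+B, 9:+B, 10:+C, 11:+C, 12:+C, 13:+B
Rule 4 (eight consecutive points on the same side of the centre line) is satisfied at point 13.

rule 4 at point 13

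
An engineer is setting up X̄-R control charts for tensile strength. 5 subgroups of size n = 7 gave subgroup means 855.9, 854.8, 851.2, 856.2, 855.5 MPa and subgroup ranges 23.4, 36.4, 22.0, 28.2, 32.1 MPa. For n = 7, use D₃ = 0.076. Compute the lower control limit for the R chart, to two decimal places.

2.16

R̄ = (23.4 + 36.4 + 22.0 + 28.2 + 32.1) / 5 = 142.1000 / 5 = 28.4200
LCL_R = D₃·R̄ = 0.076 × 28.4200 = 2.1599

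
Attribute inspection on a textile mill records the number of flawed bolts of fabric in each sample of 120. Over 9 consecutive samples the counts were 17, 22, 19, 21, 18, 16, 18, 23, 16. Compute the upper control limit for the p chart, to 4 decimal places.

p̄ = Σdᵢ / (k·n) = 170 / (9 × 120) = 0.15741
UCL = p̄ + 3·√(p̄(1−p̄)/n) = 0.15741 + 3 × √(0.15741×0.84259/120) = 0.15741 + 3 × 0.03325 = 0.25714

0.2571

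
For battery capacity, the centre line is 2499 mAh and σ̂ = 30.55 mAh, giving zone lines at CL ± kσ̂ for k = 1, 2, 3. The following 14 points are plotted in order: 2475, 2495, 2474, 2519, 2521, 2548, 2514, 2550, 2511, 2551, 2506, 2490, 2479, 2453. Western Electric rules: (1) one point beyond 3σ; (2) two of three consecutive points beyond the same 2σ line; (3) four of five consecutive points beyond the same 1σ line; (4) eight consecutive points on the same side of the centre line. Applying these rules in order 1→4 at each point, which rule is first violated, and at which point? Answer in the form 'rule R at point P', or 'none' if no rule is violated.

Zone of each point (C = within 1σ̂, B = 1σ̂–2σ̂, A = 2σ̂–3σ̂, * = beyond 3σ̂; sign = side of CL): 1:-C, 2:-C, 3:-C, 4:+C, 5:+C, 6:+B, 7:+C, 8:+B, 9:+C, 10:+B, 11:+C, 12:-C, 13:-C, 14:-B
Rule 4 (eight consecutive points on the same side of the centre line) is satisfied at point 11.

rule 4 at point 11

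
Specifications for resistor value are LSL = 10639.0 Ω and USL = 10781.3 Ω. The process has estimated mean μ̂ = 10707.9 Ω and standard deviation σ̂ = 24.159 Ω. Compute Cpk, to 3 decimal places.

Cpu = (USL − μ̂) / (3σ̂) = (10781.3 − 10707.9) / (3 × 24.159) = 1.0127; Cpl = (μ̂ − LSL) / (3σ̂) = (10707.9 − 10639.0) / (3 × 24.159) = 0.9506; Cpk = min(Cpu, Cpl) = 0.9506

0.951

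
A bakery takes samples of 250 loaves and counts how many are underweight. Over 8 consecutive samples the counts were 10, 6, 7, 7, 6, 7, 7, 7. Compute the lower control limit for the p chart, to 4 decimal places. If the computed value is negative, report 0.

0.0000

p̄ = Σdᵢ / (k·n) = 57 / (8 × 250) = 0.02850
LCL = p̄ − 3·√(p̄(1−p̄)/n) = 0.02850 − 3 × 0.01052 = -0.00307 → 0 (negative, so LCL = 0)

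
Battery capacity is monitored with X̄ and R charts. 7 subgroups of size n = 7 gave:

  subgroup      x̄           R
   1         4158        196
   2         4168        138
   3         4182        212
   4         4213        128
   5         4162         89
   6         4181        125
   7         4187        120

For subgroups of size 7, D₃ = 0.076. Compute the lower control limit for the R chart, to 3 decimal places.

10.944

R̄ = (196 + 138 + 212 + 128 + 89 + 125 + 120) / 7 = 1008.0000 / 7 = 144.0000
LCL_R = D₃·R̄ = 0.076 × 144.0000 = 10.9440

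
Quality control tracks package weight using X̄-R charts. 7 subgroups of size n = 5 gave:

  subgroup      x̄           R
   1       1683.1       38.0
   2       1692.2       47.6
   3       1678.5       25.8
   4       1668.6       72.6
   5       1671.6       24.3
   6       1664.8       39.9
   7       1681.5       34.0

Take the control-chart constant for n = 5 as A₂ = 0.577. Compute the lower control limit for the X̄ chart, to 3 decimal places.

X̄̄ = (1683.1 + 1692.2 + 1678.5 + 1668.6 + 1671.6 + 1664.8 + 1681.5) / 7 = 11740.3000 / 7 = 1677.1857
R̄ = (38.0 + 47.6 + 25.8 + 72.6 + 24.3 + 39.9 + 34.0) / 7 = 282.2000 / 7 = 40.3143
LCL = X̄̄ − A₂·R̄ = 1677.1857 − 0.577 × 40.3143 = 1653.9244

1653.924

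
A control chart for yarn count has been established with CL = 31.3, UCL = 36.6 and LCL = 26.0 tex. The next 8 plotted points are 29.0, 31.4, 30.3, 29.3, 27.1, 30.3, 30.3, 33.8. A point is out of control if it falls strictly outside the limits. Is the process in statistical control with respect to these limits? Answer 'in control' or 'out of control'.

All 8 points lie within [26.0, 36.6].

in control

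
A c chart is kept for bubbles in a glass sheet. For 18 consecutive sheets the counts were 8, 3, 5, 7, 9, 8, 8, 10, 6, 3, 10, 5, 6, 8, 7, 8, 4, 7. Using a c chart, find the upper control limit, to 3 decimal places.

14.588

c̄ = (8 + 3 + 5 + 7 + 9 + 8 + 8 + 10 + 6 + 3 + 10 + 5 + 6 + 8 + 7 + 8 + 4 + 7) / 18 = 122 / 18 = 6.7778
UCL = c̄ + 3√c̄ = 6.7778 + 3 × √6.7778 = 6.7778 + 3 × 2.6034 = 14.5880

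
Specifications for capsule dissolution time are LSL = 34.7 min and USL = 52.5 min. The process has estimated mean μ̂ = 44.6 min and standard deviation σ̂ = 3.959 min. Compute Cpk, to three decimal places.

0.665

Cpu = (USL − μ̂) / (3σ̂) = (52.5 − 44.6) / (3 × 3.959) = 0.6652; Cpl = (μ̂ − LSL) / (3σ̂) = (44.6 − 34.7) / (3 × 3.959) = 0.8335; Cpk = min(Cpu, Cpl) = 0.6652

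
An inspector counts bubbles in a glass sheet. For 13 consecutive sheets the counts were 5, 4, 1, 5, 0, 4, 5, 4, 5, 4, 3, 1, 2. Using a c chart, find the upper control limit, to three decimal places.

8.764

c̄ = (5 + 4 + 1 + 5 + 0 + 4 + 5 + 4 + 5 + 4 + 3 + 1 + 2) / 13 = 43 / 13 = 3.3077
UCL = c̄ + 3√c̄ = 3.3077 + 3 × √3.3077 = 3.3077 + 3 × 1.8187 = 8.7638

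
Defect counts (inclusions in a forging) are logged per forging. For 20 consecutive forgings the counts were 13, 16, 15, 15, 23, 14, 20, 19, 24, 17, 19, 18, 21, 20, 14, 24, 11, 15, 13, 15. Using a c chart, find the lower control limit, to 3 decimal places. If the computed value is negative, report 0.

c̄ = (13 + 16 + 15 + 15 + 23 + 14 + 20 + 19 + 24 + 17 + 19 + 18 + 21 + 20 + 14 + 24 + 11 + 15 + 13 + 15) / 20 = 346 / 20 = 17.3000
LCL = c̄ − 3√c̄ = 17.3000 − 3 × 4.1593 = 4.8220

4.822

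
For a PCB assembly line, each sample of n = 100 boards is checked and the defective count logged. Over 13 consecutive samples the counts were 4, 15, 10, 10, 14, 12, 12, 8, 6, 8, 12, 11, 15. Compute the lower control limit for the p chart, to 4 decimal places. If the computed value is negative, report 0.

0.0133

p̄ = Σdᵢ / (k·n) = 137 / (13 × 100) = 0.10538
LCL = p̄ − 3·√(p̄(1−p̄)/n) = 0.10538 − 3 × 0.03070 = 0.01327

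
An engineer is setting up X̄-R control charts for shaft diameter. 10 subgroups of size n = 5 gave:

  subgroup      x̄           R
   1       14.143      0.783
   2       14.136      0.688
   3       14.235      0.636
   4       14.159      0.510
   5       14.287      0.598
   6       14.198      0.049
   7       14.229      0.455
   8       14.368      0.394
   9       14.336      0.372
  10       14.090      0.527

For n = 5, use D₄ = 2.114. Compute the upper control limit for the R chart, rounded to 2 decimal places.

1.06

R̄ = (0.783 + 0.688 + 0.636 + 0.510 + 0.598 + 0.049 + 0.455 + 0.394 + 0.372 + 0.527) / 10 = 5.0120 / 10 = 0.5012
UCL_R = D₄·R̄ = 2.114 × 0.5012 = 1.0595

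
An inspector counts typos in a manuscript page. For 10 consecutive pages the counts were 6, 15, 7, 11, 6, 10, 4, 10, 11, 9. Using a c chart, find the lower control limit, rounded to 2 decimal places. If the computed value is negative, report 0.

c̄ = (6 + 15 + 7 + 11 + 6 + 10 + 4 + 10 + 11 + 9) / 10 = 89 / 10 = 8.9000
LCL = c̄ − 3√c̄ = 8.9000 − 3 × 2.9833 = -0.0499 → 0 (cannot be negative)

0.00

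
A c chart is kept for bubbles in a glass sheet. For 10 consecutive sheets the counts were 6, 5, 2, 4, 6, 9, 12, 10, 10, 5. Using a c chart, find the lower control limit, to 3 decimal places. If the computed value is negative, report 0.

0.000

c̄ = (6 + 5 + 2 + 4 + 6 + 9 + 12 + 10 + 10 + 5) / 10 = 69 / 10 = 6.9000
LCL = c̄ − 3√c̄ = 6.9000 − 3 × 2.6268 = -0.9804 → 0 (cannot be negative)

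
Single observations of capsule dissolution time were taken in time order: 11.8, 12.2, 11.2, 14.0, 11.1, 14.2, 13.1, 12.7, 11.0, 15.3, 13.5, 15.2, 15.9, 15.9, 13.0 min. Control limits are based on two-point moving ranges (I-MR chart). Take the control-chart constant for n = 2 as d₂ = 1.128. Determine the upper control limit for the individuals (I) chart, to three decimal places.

18.051

X̄ = (11.8 + 12.2 + 11.2 + 14.0 + 11.1 + 14.2 + 13.1 + 12.7 + 11.0 + 15.3 + 13.5 + 15.2 + 15.9 + 15.9 + 13.0) / 15 = 13.3400
Moving ranges: 0.4, 1.0, 2.8, 2.9, 3.1, 1.1, 0.4, 1.7, 4.3, 1.8, 1.7, 0.7, 0.0, 2.9; M̄R̄ = 24.8000 / 14 = 1.7714
UCL = X̄ + 3·M̄R̄/d₂ = 13.3400 + 3 × 1.7714 / 1.128 = 18.0512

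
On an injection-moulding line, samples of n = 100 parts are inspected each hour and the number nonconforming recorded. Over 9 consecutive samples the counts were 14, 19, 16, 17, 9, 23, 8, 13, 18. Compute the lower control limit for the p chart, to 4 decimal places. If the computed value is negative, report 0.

p̄ = Σdᵢ / (k·n) = 137 / (9 × 100) = 0.15222
LCL = p̄ − 3·√(p̄(1−p̄)/n) = 0.15222 − 3 × 0.03592 = 0.04445

0.0445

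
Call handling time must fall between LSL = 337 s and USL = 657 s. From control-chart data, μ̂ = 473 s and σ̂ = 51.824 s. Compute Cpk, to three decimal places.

0.875

Cpu = (USL − μ̂) / (3σ̂) = (657 − 473) / (3 × 51.824) = 1.1835; Cpl = (μ̂ − LSL) / (3σ̂) = (473 − 337) / (3 × 51.824) = 0.8748; Cpk = min(Cpu, Cpl) = 0.8748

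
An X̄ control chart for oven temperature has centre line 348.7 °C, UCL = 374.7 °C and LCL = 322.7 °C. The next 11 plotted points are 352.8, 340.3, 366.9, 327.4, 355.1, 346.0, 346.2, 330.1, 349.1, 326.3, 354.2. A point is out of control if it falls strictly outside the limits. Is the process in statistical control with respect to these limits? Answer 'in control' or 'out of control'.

in control

All 11 points lie within [322.7, 374.7].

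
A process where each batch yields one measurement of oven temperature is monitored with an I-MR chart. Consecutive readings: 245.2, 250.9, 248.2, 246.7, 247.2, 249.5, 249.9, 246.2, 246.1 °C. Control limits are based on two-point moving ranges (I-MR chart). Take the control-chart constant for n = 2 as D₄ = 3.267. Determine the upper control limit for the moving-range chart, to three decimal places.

6.902

Moving ranges: 5.7, 2.7, 1.5, 0.5, 2.3, 0.4, 3.7, 0.1; M̄R̄ = 16.9000 / 8 = 2.1125
UCL_MR = D₄·M̄R̄ = 3.267 × 2.1125 = 6.9015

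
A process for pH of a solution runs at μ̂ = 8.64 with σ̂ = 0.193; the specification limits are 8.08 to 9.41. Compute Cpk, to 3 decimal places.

Cpu = (USL − μ̂) / (3σ̂) = (9.41 − 8.64) / (3 × 0.193) = 1.3299; Cpl = (μ̂ − LSL) / (3σ̂) = (8.64 − 8.08) / (3 × 0.193) = 0.9672; Cpk = min(Cpu, Cpl) = 0.9672

0.967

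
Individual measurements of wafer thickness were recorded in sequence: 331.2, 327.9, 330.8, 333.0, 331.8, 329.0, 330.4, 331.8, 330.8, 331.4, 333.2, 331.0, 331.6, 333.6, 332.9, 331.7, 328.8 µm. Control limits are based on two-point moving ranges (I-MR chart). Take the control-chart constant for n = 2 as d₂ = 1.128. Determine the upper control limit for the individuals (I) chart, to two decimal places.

335.92

X̄ = (331.2 + 327.9 + 330.8 + 333.0 + 331.8 + 329.0 + 330.4 + 331.8 + 330.8 + 331.4 + 333.2 + 331.0 + 331.6 + 333.6 + 332.9 + 331.7 + 328.8) / 17 = 331.2294
Moving ranges: 3.3, 2.9, 2.2, 1.2, 2.8, 1.4, 1.4, 1.0, 0.6, 1.8, 2.2, 0.6, 2.0, 0.7, 1.2, 2.9; M̄R̄ = 28.2000 / 16 = 1.7625
UCL = X̄ + 3·M̄R̄/d₂ = 331.2294 + 3 × 1.7625 / 1.128 = 335.9169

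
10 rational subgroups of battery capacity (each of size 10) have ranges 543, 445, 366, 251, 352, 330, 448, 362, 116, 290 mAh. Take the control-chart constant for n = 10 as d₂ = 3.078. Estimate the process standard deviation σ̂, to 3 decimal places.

R̄ = (543 + 445 + 366 + 251 + 352 + 330 + 448 + 362 + 116 + 290) / 10 = 350.3000
σ̂ = R̄ / d₂ = 350.3000 / 3.078 = 113.8077

113.808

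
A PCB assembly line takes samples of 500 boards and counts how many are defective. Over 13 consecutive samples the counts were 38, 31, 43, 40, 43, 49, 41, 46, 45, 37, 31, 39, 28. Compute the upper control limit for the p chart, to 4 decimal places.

p̄ = Σdᵢ / (k·n) = 511 / (13 × 500) = 0.07862
UCL = p̄ + 3·√(p̄(1−p̄)/n) = 0.07862 + 3 × √(0.07862×0.92138/500) = 0.07862 + 3 × 0.01204 = 0.11472

0.1147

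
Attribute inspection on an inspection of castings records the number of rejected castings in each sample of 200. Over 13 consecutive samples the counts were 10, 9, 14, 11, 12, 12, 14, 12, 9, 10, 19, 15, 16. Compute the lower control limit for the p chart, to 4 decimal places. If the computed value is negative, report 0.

p̄ = Σdᵢ / (k·n) = 163 / (13 × 200) = 0.06269
LCL = p̄ − 3·√(p̄(1−p̄)/n) = 0.06269 − 3 × 0.01714 = 0.01127

0.0113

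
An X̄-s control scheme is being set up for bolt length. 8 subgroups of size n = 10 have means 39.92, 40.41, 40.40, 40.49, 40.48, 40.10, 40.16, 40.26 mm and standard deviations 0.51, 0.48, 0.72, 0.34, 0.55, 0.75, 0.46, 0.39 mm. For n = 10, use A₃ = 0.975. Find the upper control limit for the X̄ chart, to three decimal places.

40.789

X̄̄ = (39.92 + 40.41 + 40.40 + 40.49 + 40.48 + 40.10 + 40.16 + 40.26) / 8 = 40.2775
s̄ = (0.51 + 0.48 + 0.72 + 0.34 + 0.55 + 0.75 + 0.46 + 0.39) / 8 = 0.5250
UCL = X̄̄ + A₃·s̄ = 40.2775 + 0.975 × 0.5250 = 40.7894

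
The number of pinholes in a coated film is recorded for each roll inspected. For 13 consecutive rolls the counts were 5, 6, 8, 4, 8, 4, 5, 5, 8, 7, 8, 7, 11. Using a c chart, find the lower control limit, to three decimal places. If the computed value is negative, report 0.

0.000

c̄ = (5 + 6 + 8 + 4 + 8 + 4 + 5 + 5 + 8 + 7 + 8 + 7 + 11) / 13 = 86 / 13 = 6.6154
LCL = c̄ − 3√c̄ = 6.6154 − 3 × 2.5720 = -1.1007 → 0 (cannot be negative)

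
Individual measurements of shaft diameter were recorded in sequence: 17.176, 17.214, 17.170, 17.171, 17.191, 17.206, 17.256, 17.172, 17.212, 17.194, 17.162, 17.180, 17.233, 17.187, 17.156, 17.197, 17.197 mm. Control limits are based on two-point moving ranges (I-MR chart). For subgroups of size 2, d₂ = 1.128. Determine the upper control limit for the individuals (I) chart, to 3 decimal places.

17.281

X̄ = (17.176 + 17.214 + 17.170 + 17.171 + 17.191 + 17.206 + 17.256 + 17.172 + 17.212 + 17.194 + 17.162 + 17.180 + 17.233 + 17.187 + 17.156 + 17.197 + 17.197) / 17 = 17.1926
Moving ranges: 0.038, 0.044, 0.001, 0.020, 0.015, 0.050, 0.084, 0.040, 0.018, 0.032, 0.018, 0.053, 0.046, 0.031, 0.041, 0.000; M̄R̄ = 0.5310 / 16 = 0.0332
UCL = X̄ + 3·M̄R̄/d₂ = 17.1926 + 3 × 0.0332 / 1.128 = 17.2809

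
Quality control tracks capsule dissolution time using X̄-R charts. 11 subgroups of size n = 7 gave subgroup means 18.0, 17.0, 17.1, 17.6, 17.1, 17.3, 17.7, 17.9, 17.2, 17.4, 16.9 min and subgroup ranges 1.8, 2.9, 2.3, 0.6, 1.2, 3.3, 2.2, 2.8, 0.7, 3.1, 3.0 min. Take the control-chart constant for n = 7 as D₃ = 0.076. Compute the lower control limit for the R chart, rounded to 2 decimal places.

0.17

R̄ = (1.8 + 2.9 + 2.3 + 0.6 + 1.2 + 3.3 + 2.2 + 2.8 + 0.7 + 3.1 + 3.0) / 11 = 23.9000 / 11 = 2.1727
LCL_R = D₃·R̄ = 0.076 × 2.1727 = 0.1651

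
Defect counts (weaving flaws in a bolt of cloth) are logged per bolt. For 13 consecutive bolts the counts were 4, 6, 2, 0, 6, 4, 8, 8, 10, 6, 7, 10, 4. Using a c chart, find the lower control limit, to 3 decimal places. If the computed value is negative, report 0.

c̄ = (4 + 6 + 2 + 0 + 6 + 4 + 8 + 8 + 10 + 6 + 7 + 10 + 4) / 13 = 75 / 13 = 5.7692
LCL = c̄ − 3√c̄ = 5.7692 − 3 × 2.4019 = -1.4365 → 0 (cannot be negative)

0.000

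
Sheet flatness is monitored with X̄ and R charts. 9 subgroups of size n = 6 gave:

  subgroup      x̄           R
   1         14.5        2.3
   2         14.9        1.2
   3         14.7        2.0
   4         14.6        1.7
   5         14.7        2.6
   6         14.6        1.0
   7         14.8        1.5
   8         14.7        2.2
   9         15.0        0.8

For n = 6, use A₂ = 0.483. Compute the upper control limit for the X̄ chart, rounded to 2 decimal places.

X̄̄ = (14.5 + 14.9 + 14.7 + 14.6 + 14.7 + 14.6 + 14.8 + 14.7 + 15.0) / 9 = 132.5000 / 9 = 14.7222
R̄ = (2.3 + 1.2 + 2.0 + 1.7 + 2.6 + 1.0 + 1.5 + 2.2 + 0.8) / 9 = 15.3000 / 9 = 1.7000
UCL = X̄̄ + A₂·R̄ = 14.7222 + 0.483 × 1.7000 = 15.5433

15.54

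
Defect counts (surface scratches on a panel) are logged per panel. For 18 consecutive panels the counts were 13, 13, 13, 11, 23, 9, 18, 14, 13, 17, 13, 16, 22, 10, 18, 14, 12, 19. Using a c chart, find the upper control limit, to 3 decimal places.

26.465

c̄ = (13 + 13 + 13 + 11 + 23 + 9 + 18 + 14 + 13 + 17 + 13 + 16 + 22 + 10 + 18 + 14 + 12 + 19) / 18 = 268 / 18 = 14.8889
UCL = c̄ + 3√c̄ = 14.8889 + 3 × √14.8889 = 14.8889 + 3 × 3.8586 = 26.4647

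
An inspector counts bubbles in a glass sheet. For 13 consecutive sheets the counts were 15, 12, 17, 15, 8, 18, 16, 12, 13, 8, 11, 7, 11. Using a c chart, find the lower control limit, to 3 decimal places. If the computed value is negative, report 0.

1.916

c̄ = (15 + 12 + 17 + 15 + 8 + 18 + 16 + 12 + 13 + 8 + 11 + 7 + 11) / 13 = 163 / 13 = 12.5385
LCL = c̄ − 3√c̄ = 12.5385 − 3 × 3.5410 = 1.9156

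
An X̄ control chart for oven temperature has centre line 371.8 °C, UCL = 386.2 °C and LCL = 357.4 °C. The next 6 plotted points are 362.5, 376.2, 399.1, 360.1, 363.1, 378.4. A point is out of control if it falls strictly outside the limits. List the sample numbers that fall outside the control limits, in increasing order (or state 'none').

3

Compare each point to [357.4, 386.2]: sample 3 = 399.1 > UCL.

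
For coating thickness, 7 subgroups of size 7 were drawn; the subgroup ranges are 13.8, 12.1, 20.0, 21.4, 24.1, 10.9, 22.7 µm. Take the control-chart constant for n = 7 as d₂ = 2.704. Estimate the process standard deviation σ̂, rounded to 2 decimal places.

6.60

R̄ = (13.8 + 12.1 + 20.0 + 21.4 + 24.1 + 10.9 + 22.7) / 7 = 17.8571
σ̂ = R̄ / d₂ = 17.8571 / 2.704 = 6.6040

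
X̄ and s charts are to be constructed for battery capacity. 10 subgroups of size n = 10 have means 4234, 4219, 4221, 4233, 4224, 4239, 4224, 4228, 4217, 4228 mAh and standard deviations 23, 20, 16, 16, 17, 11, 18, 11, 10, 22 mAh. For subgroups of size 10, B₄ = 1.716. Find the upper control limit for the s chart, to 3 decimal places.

28.142

s̄ = (23 + 20 + 16 + 16 + 17 + 11 + 18 + 11 + 10 + 22) / 10 = 16.4000
UCL_s = B₄·s̄ = 1.716 × 16.4000 = 28.1424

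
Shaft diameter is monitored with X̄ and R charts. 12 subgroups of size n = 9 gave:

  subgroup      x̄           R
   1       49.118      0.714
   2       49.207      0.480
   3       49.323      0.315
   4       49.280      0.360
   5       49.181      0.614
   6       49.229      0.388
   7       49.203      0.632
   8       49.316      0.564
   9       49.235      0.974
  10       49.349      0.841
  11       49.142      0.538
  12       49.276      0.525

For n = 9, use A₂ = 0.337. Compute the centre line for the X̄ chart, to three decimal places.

49.238

X̄̄ = (49.118 + 49.207 + 49.323 + 49.280 + 49.181 + 49.229 + 49.203 + 49.316 + 49.235 + 49.349 + 49.142 + 49.276) / 12 = 590.8590 / 12 = 49.2383
CL = X̄̄ = 49.2383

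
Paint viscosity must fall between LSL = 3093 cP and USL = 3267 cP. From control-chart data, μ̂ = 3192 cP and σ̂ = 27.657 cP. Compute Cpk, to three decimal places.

Cpu = (USL − μ̂) / (3σ̂) = (3267 − 3192) / (3 × 27.657) = 0.9039; Cpl = (μ̂ − LSL) / (3σ̂) = (3192 − 3093) / (3 × 27.657) = 1.1932; Cpk = min(Cpu, Cpl) = 0.9039

0.904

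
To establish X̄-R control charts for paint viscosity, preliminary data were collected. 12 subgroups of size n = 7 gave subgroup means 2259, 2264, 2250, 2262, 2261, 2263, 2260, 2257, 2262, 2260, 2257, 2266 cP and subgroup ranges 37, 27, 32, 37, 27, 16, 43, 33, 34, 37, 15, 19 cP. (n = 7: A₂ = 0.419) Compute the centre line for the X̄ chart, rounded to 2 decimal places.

X̄̄ = (2259 + 2264 + 2250 + 2262 + 2261 + 2263 + 2260 + 2257 + 2262 + 2260 + 2257 + 2266) / 12 = 27121.0000 / 12 = 2260.0833
CL = X̄̄ = 2260.0833

2260.08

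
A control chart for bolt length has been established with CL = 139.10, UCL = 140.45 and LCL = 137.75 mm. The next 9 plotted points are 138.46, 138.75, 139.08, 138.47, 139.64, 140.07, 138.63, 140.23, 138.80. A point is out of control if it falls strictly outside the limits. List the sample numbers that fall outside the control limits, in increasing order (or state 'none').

All 9 points lie within [137.75, 140.45].

none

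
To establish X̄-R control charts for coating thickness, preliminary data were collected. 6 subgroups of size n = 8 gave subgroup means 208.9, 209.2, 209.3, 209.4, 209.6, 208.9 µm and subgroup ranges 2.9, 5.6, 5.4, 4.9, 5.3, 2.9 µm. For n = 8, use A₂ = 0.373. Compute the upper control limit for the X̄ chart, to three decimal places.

210.895

X̄̄ = (208.9 + 209.2 + 209.3 + 209.4 + 209.6 + 208.9) / 6 = 1255.3000 / 6 = 209.2167
R̄ = (2.9 + 5.6 + 5.4 + 4.9 + 5.3 + 2.9) / 6 = 27.0000 / 6 = 4.5000
UCL = X̄̄ + A₂·R̄ = 209.2167 + 0.373 × 4.5000 = 210.8952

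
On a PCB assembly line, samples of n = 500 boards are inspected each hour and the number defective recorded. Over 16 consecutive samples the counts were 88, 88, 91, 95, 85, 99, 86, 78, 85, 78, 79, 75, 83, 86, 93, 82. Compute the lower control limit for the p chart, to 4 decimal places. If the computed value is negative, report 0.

0.1208

p̄ = Σdᵢ / (k·n) = 1371 / (16 × 500) = 0.17137
LCL = p̄ − 3·√(p̄(1−p̄)/n) = 0.17137 − 3 × 0.01685 = 0.12082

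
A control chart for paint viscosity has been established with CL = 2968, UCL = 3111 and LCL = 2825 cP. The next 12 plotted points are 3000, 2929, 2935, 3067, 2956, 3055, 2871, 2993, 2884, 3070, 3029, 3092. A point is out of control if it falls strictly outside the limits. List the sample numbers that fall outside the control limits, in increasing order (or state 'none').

none

All 12 points lie within [2825, 3111].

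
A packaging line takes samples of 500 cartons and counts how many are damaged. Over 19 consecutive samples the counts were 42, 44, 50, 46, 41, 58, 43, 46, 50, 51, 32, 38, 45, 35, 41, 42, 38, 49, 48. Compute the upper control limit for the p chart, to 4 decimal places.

0.1264

p̄ = Σdᵢ / (k·n) = 839 / (19 × 500) = 0.08832
UCL = p̄ + 3·√(p̄(1−p̄)/n) = 0.08832 + 3 × √(0.08832×0.91168/500) = 0.08832 + 3 × 0.01269 = 0.12639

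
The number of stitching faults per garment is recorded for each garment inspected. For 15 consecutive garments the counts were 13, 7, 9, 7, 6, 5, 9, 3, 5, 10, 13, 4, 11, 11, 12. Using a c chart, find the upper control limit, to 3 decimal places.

c̄ = (13 + 7 + 9 + 7 + 6 + 5 + 9 + 3 + 5 + 10 + 13 + 4 + 11 + 11 + 12) / 15 = 125 / 15 = 8.3333
UCL = c̄ + 3√c̄ = 8.3333 + 3 × √8.3333 = 8.3333 + 3 × 2.8868 = 16.9936

16.994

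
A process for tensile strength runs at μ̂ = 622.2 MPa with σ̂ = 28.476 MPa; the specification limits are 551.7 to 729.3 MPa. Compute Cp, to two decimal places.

1.04

Cp = (USL − LSL) / (6σ̂) = (729.3 − 551.7) / (6 × 28.476) = 177.6000 / 170.8560 = 1.0395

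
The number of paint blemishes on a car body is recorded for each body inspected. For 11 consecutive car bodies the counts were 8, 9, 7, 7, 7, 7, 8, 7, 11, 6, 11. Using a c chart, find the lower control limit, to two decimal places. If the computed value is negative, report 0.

c̄ = (8 + 9 + 7 + 7 + 7 + 7 + 8 + 7 + 11 + 6 + 11) / 11 = 88 / 11 = 8.0000
LCL = c̄ − 3√c̄ = 8.0000 − 3 × 2.8284 = -0.4853 → 0 (cannot be negative)

0.00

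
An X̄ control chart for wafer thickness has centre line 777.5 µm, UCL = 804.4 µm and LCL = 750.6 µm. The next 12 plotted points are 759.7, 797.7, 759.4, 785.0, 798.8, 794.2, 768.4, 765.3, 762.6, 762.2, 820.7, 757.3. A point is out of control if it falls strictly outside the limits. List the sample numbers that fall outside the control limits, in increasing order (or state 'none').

11

Compare each point to [750.6, 804.4]: sample 11 = 820.7 > UCL.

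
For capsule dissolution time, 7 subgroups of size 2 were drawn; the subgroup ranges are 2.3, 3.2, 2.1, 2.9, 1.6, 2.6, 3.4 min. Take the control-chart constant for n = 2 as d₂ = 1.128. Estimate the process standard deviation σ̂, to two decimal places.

2.29

R̄ = (2.3 + 3.2 + 2.1 + 2.9 + 1.6 + 2.6 + 3.4) / 7 = 2.5857
σ̂ = R̄ / d₂ = 2.5857 / 1.128 = 2.2923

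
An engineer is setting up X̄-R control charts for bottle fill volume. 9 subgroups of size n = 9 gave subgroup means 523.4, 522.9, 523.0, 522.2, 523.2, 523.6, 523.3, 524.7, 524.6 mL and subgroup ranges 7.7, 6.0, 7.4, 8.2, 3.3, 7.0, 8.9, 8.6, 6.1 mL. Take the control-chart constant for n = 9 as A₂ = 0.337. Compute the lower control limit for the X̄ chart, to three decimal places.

521.067

X̄̄ = (523.4 + 522.9 + 523.0 + 522.2 + 523.2 + 523.6 + 523.3 + 524.7 + 524.6) / 9 = 4710.9000 / 9 = 523.4333
R̄ = (7.7 + 6.0 + 7.4 + 8.2 + 3.3 + 7.0 + 8.9 + 8.6 + 6.1) / 9 = 63.2000 / 9 = 7.0222
LCL = X̄̄ − A₂·R̄ = 523.4333 − 0.337 × 7.0222 = 521.0668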